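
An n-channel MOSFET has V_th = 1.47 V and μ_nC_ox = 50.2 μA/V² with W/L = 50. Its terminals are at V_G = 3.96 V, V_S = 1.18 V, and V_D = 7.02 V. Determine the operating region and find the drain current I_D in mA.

Saturation; I_D = 2.15 mA

V_GS = V_G − V_S = 3.96 − 1.18 = 2.78 V; V_DS = V_D − V_S = 7.02 − 1.18 = 5.84 V.
k_n = μ_nC_ox · (W/L) = 2.51 mA/V².
V_ov = V_GS − V_th = 2.78 − 1.47 = 1.31 V.
Since V_DS = 5.84 V ≥ V_ov = 1.31 V, the device is in saturation.
I_D = ½ k_n V_ov² = 0.5 × 2.51 × 1.31² = 2.15 mA.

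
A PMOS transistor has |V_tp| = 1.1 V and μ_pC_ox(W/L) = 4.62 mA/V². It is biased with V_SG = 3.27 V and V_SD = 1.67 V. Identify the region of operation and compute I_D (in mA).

V_ov = V_SG − |V_tp| = 3.27 − 1.1 = 2.17 V.
Since V_SD = 1.67 V < V_ov = 2.17 V, the device is in the triode region.
I_D = k_p [V_ov · V_SD − ½ V_SD²] = 4.62 × [2.17 × 1.67 − 0.5 × 1.67²] = 10.3 mA.

Triode; I_D = 10.3 mA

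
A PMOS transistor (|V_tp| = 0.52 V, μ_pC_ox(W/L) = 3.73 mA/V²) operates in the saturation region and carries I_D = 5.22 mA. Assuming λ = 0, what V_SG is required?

V_SG = 2.19 V

In saturation I_D = ½ k_p (V_SG − |V_tp|)², so V_SG − |V_tp| = √(2 I_D / k_p) = √(2 × 5.22 / 3.73) = 1.67 V.
V_SG = 0.52 + 1.67 = 2.19 V.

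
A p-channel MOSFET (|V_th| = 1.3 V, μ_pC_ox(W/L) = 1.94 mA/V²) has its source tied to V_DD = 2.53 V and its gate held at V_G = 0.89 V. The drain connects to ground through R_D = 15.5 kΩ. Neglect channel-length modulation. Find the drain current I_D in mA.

I_D = 0.112 mA

V_SG = V_DD − V_G = 2.53 − 0.89 = 1.64 V, so V_ov = 1.64 − 1.3 = 0.34 V.
Assume saturation: I_D = ½ k_p V_ov² = 0.5 × 1.94 × 0.34² = 0.112 mA, giving V_SD = V_DD − I_D R_D = 2.53 − 0.112 × 15.5 = 0.792 V.
V_SD = 0.792 V ≥ V_ov = 0.34 V, confirming saturation.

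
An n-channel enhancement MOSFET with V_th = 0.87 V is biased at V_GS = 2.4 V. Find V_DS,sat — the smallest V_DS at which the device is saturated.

V_DS,sat = 1.53 V

The boundary between triode and saturation is V_DS = V_GS − V_th = V_ov.
V_ov = 2.4 − 0.87 = 1.53 V.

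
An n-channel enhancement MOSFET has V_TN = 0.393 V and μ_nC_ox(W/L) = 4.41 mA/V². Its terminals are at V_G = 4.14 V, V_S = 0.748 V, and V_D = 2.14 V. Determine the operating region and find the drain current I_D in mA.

V_GS = V_G − V_S = 4.14 − 0.748 = 3.39 V; V_DS = V_D − V_S = 2.14 − 0.748 = 1.39 V.
V_ov = V_GS − V_TN = 3.39 − 0.393 = 3 V.
Since V_DS = 1.39 V < V_ov = 3 V, the device is in the triode region.
I_D = k_n [V_ov · V_DS − ½ V_DS²] = 4.41 × [3 × 1.39 − 0.5 × 1.39²] = 14.1 mA.

Triode; I_D = 14.1 mA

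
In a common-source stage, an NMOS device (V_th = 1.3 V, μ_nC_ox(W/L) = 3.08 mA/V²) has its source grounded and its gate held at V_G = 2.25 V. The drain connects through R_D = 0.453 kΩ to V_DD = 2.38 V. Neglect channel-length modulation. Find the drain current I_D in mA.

I_D = 1.39 mA

V_GS = V_G = 2.25 V, so V_ov = 2.25 − 1.3 = 0.95 V.
Assume saturation: I_D = ½ k_n V_ov² = 0.5 × 3.08 × 0.95² = 1.39 mA, giving V_DS = V_DD − I_D R_D = 2.38 − 1.39 × 0.453 = 1.75 V.
V_DS = 1.75 V ≥ V_ov = 0.95 V, confirming saturation.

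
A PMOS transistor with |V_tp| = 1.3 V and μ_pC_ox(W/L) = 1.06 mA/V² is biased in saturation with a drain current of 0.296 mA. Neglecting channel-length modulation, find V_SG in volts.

In saturation I_D = ½ k_p (V_SG − |V_tp|)², so V_SG − |V_tp| = √(2 I_D / k_p) = √(2 × 0.296 / 1.06) = 0.747 V.
V_SG = 1.3 + 0.747 = 2.05 V.

V_SG = 2.05 V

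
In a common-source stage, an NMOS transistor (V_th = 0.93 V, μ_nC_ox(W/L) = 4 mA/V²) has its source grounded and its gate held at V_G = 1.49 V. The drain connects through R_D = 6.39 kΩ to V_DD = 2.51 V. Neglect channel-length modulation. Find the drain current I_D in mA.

I_D = 0.362 mA

V_GS = V_G = 1.49 V, so V_ov = 1.49 − 0.93 = 0.56 V.
Assume saturation: I_D = ½ k_n V_ov² = 0.5 × 4 × 0.56² = 0.627 mA, giving V_DS = V_DD − I_D R_D = 2.51 − 0.627 × 6.39 = -1.5 V.
But -1.5 V < V_ov = 0.56 V, so the device is actually in triode.
In triode I_D = k_n[V_ov V_DS − ½ V_DS²] and I_D = (V_DD − V_DS)/R_D. Equating: 12.8 V_DS² − 15.31 V_DS + 2.51 = 0, giving V_DS = 0.196 V (the root below V_ov).
I_D = (2.51 − 0.196) / 6.39 = 0.362 mA.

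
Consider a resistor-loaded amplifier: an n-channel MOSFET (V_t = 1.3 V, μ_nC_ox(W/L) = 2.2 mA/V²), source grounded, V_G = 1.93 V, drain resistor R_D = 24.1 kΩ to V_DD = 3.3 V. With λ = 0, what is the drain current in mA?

V_GS = V_G = 1.93 V, so V_ov = 1.93 − 1.3 = 0.63 V.
Assume saturation: I_D = ½ k_n V_ov² = 0.5 × 2.2 × 0.63² = 0.437 mA, giving V_DS = V_DD − I_D R_D = 3.3 − 0.437 × 24.1 = -7.22 V.
But -7.22 V < V_ov = 0.63 V, so the device is actually in triode.
In triode I_D = k_n[V_ov V_DS − ½ V_DS²] and I_D = (V_DD − V_DS)/R_D. Equating: 26.5 V_DS² − 34.4 V_DS + 3.3 = 0, giving V_DS = 0.104 V (the root below V_ov).
I_D = (3.3 − 0.104) / 24.1 = 0.133 mA.

I_D = 0.133 mA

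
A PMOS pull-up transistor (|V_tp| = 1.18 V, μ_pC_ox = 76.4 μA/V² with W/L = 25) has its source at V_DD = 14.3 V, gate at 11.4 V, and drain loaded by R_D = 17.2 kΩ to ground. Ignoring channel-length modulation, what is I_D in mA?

I_D = 0.816 mA

V_SG = V_DD − V_G = 14.3 − 11.4 = 2.9 V, so V_ov = 2.9 − 1.18 = 1.72 V.
k_p = μ_pC_ox · (W/L) = 1.91 mA/V².
Assume saturation: I_D = ½ k_p V_ov² = 0.5 × 1.91 × 1.72² = 2.83 mA, giving V_SD = V_DD − I_D R_D = 14.3 − 2.83 × 17.2 = -34.3 V.
But -34.3 V < V_ov = 1.72 V, so the device is actually in triode.
In triode I_D = k_p[V_ov V_SD − ½ V_SD²] and I_D = (V_DD − V_SD)/R_D. Equating: 16.4 V_SD² − 57.51 V_SD + 14.3 = 0, giving V_SD = 0.269 V (the root below V_ov).
I_D = (14.3 − 0.269) / 17.2 = 0.816 mA.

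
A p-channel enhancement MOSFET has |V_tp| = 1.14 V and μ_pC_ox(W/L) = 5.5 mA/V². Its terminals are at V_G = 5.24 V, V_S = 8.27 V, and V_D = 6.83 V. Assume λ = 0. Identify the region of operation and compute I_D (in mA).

Triode; I_D = 9.27 mA

V_SG = V_S − V_G = 8.27 − 5.24 = 3.03 V; V_SD = V_S − V_D = 8.27 − 6.83 = 1.44 V.
V_ov = V_SG − |V_tp| = 3.03 − 1.14 = 1.89 V.
Since V_SD = 1.44 V < V_ov = 1.89 V, the device is in the triode region.
I_D = k_p [V_ov · V_SD − ½ V_SD²] = 5.5 × [1.89 × 1.44 − 0.5 × 1.44²] = 9.27 mA.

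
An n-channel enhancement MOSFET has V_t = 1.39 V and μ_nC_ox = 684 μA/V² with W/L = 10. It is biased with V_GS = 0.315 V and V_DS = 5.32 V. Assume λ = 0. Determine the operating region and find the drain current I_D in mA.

V_GS = 0.315 V < V_t = 1.39 V, so the transistor is in cutoff.

Cutoff; I_D = 0 mA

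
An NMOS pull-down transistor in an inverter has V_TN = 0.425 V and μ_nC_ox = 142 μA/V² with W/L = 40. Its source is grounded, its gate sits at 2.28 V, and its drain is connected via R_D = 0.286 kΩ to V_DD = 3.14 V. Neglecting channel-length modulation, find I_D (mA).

V_GS = V_G = 2.28 V, so V_ov = 2.28 − 0.425 = 1.85 V.
k_n = μ_nC_ox · (W/L) = 5.68 mA/V².
Assume saturation: I_D = ½ k_n V_ov² = 0.5 × 5.68 × 1.85² = 9.77 mA, giving V_DS = V_DD − I_D R_D = 3.14 − 9.77 × 0.286 = 0.345 V.
But 0.345 V < V_ov = 1.85 V, so the device is actually in triode.
In triode I_D = k_n[V_ov V_DS − ½ V_DS²] and I_D = (V_DD − V_DS)/R_D. Equating: 0.812 V_DS² − 4.013 V_DS + 3.14 = 0, giving V_DS = 0.975 V (the root below V_ov).
I_D = (3.14 − 0.975) / 0.286 = 7.57 mA.

I_D = 7.57 mA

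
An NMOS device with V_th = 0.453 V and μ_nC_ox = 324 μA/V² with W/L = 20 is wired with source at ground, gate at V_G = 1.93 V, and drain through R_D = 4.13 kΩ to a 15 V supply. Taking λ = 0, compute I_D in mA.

I_D = 3.53 mA

V_GS = V_G = 1.93 V, so V_ov = 1.93 − 0.453 = 1.48 V.
k_n = μ_nC_ox · (W/L) = 6.48 mA/V².
Assume saturation: I_D = ½ k_n V_ov² = 0.5 × 6.48 × 1.48² = 7.07 mA, giving V_DS = V_DD − I_D R_D = 15 − 7.07 × 4.13 = -14.2 V.
But -14.2 V < V_ov = 1.48 V, so the device is actually in triode.
In triode I_D = k_n[V_ov V_DS − ½ V_DS²] and I_D = (V_DD − V_DS)/R_D. Equating: 13.4 V_DS² − 40.53 V_DS + 15 = 0, giving V_DS = 0.432 V (the root below V_ov).
I_D = (15 − 0.432) / 4.13 = 3.53 mA.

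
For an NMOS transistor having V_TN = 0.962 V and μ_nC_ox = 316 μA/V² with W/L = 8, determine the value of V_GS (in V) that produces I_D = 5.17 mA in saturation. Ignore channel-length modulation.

V_GS = 2.98 V

k_n = μ_nC_ox · (W/L) = 2.528 mA/V².
In saturation I_D = ½ k_n (V_GS − V_TN)², so V_GS − V_TN = √(2 I_D / k_n) = √(2 × 5.17 / 2.528) = 2.02 V.
V_GS = 0.962 + 2.02 = 2.98 V.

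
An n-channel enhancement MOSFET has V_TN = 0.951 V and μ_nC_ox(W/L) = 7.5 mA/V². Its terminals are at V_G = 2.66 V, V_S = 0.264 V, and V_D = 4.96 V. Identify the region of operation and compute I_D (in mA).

Saturation; I_D = 7.83 mA

V_GS = V_G − V_S = 2.66 − 0.264 = 2.4 V; V_DS = V_D − V_S = 4.96 − 0.264 = 4.7 V.
V_ov = V_GS − V_TN = 2.4 − 0.951 = 1.44 V.
Since V_DS = 4.7 V ≥ V_ov = 1.44 V, the device is in saturation.
I_D = ½ k_n V_ov² = 0.5 × 7.5 × 1.44² = 7.83 mA.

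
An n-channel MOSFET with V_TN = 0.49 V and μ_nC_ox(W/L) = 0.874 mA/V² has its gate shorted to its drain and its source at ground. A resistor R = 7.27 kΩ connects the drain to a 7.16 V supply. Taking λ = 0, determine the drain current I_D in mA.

I_D = 0.739 mA

With gate tied to drain, V_GS = V_DS ≥ V_GS − V_TN, so the device is in saturation.
KCL at the drain: ½ k_n (V_GS − V_TN)² = (V_DD − V_GS)/R.
Let x = V_GS − 0.49. Then 3.18 x² + x − 6.67 = 0, giving x = 1.3 V (positive root), so V_GS = 1.79 V.
I_D = (V_DD − V_GS)/R = (7.16 − 1.79) / 7.27 = 0.739 mA.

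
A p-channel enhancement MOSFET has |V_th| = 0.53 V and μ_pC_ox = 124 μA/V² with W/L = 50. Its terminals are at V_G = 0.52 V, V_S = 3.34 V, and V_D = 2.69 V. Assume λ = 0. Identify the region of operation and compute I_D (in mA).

V_SG = V_S − V_G = 3.34 − 0.52 = 2.82 V; V_SD = V_S − V_D = 3.34 − 2.69 = 0.65 V.
k_p = μ_pC_ox · (W/L) = 6.2 mA/V².
V_ov = V_SG − |V_th| = 2.82 − 0.53 = 2.29 V.
Since V_SD = 0.65 V < V_ov = 2.29 V, the device is in the triode region.
I_D = k_p [V_ov · V_SD − ½ V_SD²] = 6.2 × [2.29 × 0.65 − 0.5 × 0.65²] = 7.92 mA.

Triode; I_D = 7.92 mA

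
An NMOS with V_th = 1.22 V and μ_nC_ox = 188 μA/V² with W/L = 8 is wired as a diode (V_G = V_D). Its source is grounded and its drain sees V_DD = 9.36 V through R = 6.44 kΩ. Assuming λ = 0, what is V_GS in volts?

With gate tied to drain, V_GS = V_DS ≥ V_GS − V_th, so the device is in saturation.
k_n = μ_nC_ox · (W/L) = 1.504 mA/V².
KCL at the drain: ½ k_n (V_GS − V_th)² = (V_DD − V_GS)/R.
Let x = V_GS − 1.22. Then 4.84 x² + x − 8.14 = 0, giving x = 1.2 V (positive root), so V_GS = 2.42 V.
I_D = (V_DD − V_GS)/R = (9.36 − 2.42) / 6.44 = 1.08 mA.

V_GS = 2.42 V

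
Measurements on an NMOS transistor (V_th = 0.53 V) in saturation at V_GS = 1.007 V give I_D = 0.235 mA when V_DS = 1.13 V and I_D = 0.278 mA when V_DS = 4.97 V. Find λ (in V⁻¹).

λ = 0.0504 V⁻¹

With V_GS fixed, I_D ∝ (1 + λ V_DS) in saturation, so I_D2/I_D1 = (1 + λ V_DS2)/(1 + λ V_DS1).
0.278/0.235 = 1.183 = (1 + 4.97 λ)/(1 + 1.13 λ).
Solving: λ (I_D1 V_DS2 − I_D2 V_DS1) = I_D2 − I_D1, so λ = (0.278 − 0.235) / (0.235 × 4.97 − 0.278 × 1.13) = 0.043 / 0.854 = 0.0504 V⁻¹.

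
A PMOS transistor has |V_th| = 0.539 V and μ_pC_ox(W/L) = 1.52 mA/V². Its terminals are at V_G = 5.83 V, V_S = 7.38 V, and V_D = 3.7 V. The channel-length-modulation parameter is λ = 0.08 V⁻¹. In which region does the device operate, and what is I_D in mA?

V_SG = V_S − V_G = 7.38 − 5.83 = 1.55 V; V_SD = V_S − V_D = 7.38 − 3.7 = 3.68 V.
V_ov = V_SG − |V_th| = 1.55 − 0.539 = 1.01 V.
Since V_SD = 3.68 V ≥ V_ov = 1.01 V, the device is in saturation.
I_D = ½ k_p V_ov² (1 + λ V_SD) = 0.5 × 1.52 × 1.01² × (1 + 0.08 × 3.68) = 1.01 mA.

Saturation; I_D = 1.01 mA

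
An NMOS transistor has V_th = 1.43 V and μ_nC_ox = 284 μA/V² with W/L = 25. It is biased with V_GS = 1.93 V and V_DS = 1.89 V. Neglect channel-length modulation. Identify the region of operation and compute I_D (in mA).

k_n = μ_nC_ox · (W/L) = 7.1 mA/V².
V_ov = V_GS − V_th = 1.93 − 1.43 = 0.5 V.
Since V_DS = 1.89 V ≥ V_ov = 0.5 V, the device is in saturation.
I_D = ½ k_n V_ov² = 0.5 × 7.1 × 0.5² = 0.887 mA.

Saturation; I_D = 0.887 mA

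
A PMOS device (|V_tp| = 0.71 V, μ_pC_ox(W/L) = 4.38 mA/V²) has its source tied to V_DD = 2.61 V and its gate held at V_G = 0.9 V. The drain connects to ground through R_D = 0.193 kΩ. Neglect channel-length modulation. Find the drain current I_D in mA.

I_D = 2.19 mA

V_SG = V_DD − V_G = 2.61 − 0.9 = 1.71 V, so V_ov = 1.71 − 0.71 = 1 V.
Assume saturation: I_D = ½ k_p V_ov² = 0.5 × 4.38 × 1² = 2.19 mA, giving V_SD = V_DD − I_D R_D = 2.61 − 2.19 × 0.193 = 2.19 V.
V_SD = 2.19 V ≥ V_ov = 1 V, confirming saturation.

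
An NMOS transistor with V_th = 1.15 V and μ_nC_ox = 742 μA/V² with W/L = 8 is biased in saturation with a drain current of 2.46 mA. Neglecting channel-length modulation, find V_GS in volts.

k_n = μ_nC_ox · (W/L) = 5.936 mA/V².
In saturation I_D = ½ k_n (V_GS − V_th)², so V_GS − V_th = √(2 I_D / k_n) = √(2 × 2.46 / 5.936) = 0.91 V.
V_GS = 1.15 + 0.91 = 2.06 V.

V_GS = 2.06 V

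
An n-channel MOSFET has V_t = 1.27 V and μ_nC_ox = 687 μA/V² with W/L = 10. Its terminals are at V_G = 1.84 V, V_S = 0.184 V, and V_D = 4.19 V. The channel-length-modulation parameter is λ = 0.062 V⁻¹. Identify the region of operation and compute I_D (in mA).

Saturation; I_D = 0.639 mA

V_GS = V_G − V_S = 1.84 − 0.184 = 1.66 V; V_DS = V_D − V_S = 4.19 − 0.184 = 4.01 V.
k_n = μ_nC_ox · (W/L) = 6.87 mA/V².
V_ov = V_GS − V_t = 1.66 − 1.27 = 0.386 V.
Since V_DS = 4.01 V ≥ V_ov = 0.386 V, the device is in saturation.
I_D = ½ k_n V_ov² (1 + λ V_DS) = 0.5 × 6.87 × 0.386² × (1 + 0.062 × 4.01) = 0.639 mA.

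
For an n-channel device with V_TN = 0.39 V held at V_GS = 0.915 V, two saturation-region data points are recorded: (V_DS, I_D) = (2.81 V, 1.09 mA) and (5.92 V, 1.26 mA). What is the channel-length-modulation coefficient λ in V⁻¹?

λ = 0.0584 V⁻¹

With V_GS fixed, I_D ∝ (1 + λ V_DS) in saturation, so I_D2/I_D1 = (1 + λ V_DS2)/(1 + λ V_DS1).
1.26/1.09 = 1.156 = (1 + 5.92 λ)/(1 + 2.81 λ).
Solving: λ (I_D1 V_DS2 − I_D2 V_DS1) = I_D2 − I_D1, so λ = (1.26 − 1.09) / (1.09 × 5.92 − 1.26 × 2.81) = 0.17 / 2.91 = 0.0584 V⁻¹.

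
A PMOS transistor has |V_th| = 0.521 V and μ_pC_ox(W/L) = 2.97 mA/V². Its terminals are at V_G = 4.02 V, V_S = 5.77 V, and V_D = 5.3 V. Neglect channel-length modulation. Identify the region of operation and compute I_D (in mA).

Triode; I_D = 1.39 mA

V_SG = V_S − V_G = 5.77 − 4.02 = 1.75 V; V_SD = V_S − V_D = 5.77 − 5.3 = 0.47 V.
V_ov = V_SG − |V_th| = 1.75 − 0.521 = 1.23 V.
Since V_SD = 0.47 V < V_ov = 1.23 V, the device is in the triode region.
I_D = k_p [V_ov · V_SD − ½ V_SD²] = 2.97 × [1.23 × 0.47 − 0.5 × 0.47²] = 1.39 mA.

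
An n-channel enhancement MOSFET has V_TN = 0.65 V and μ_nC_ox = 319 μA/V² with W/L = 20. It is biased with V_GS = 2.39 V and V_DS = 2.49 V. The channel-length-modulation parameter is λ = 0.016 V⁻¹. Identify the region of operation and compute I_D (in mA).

k_n = μ_nC_ox · (W/L) = 6.38 mA/V².
V_ov = V_GS − V_TN = 2.39 − 0.65 = 1.74 V.
Since V_DS = 2.49 V ≥ V_ov = 1.74 V, the device is in saturation.
I_D = ½ k_n V_ov² (1 + λ V_DS) = 0.5 × 6.38 × 1.74² × (1 + 0.016 × 2.49) = 10 mA.

Saturation; I_D = 10.0 mA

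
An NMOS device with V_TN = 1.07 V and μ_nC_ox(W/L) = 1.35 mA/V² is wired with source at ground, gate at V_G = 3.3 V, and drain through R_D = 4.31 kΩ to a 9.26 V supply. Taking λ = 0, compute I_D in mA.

I_D = 1.96 mA

V_GS = V_G = 3.3 V, so V_ov = 3.3 − 1.07 = 2.23 V.
Assume saturation: I_D = ½ k_n V_ov² = 0.5 × 1.35 × 2.23² = 3.36 mA, giving V_DS = V_DD − I_D R_D = 9.26 − 3.36 × 4.31 = -5.21 V.
But -5.21 V < V_ov = 2.23 V, so the device is actually in triode.
In triode I_D = k_n[V_ov V_DS − ½ V_DS²] and I_D = (V_DD − V_DS)/R_D. Equating: 2.91 V_DS² − 13.98 V_DS + 9.26 = 0, giving V_DS = 0.794 V (the root below V_ov).
I_D = (9.26 − 0.794) / 4.31 = 1.96 mA.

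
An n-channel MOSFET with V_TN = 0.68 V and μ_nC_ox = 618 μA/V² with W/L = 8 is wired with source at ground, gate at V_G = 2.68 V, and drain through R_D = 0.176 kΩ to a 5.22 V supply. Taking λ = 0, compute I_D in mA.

I_D = 9.89 mA

V_GS = V_G = 2.68 V, so V_ov = 2.68 − 0.68 = 2 V.
k_n = μ_nC_ox · (W/L) = 4.944 mA/V².
Assume saturation: I_D = ½ k_n V_ov² = 0.5 × 4.944 × 2² = 9.89 mA, giving V_DS = V_DD − I_D R_D = 5.22 − 9.89 × 0.176 = 3.48 V.
V_DS = 3.48 V ≥ V_ov = 2 V, confirming saturation.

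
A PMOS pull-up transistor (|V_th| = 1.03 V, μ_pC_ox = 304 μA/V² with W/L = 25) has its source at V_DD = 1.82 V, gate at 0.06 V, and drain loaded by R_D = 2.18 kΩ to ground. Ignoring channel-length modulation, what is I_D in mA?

I_D = 0.764 mA

V_SG = V_DD − V_G = 1.82 − 0.06 = 1.76 V, so V_ov = 1.76 − 1.03 = 0.73 V.
k_p = μ_pC_ox · (W/L) = 7.6 mA/V².
Assume saturation: I_D = ½ k_p V_ov² = 0.5 × 7.6 × 0.73² = 2.03 mA, giving V_SD = V_DD − I_D R_D = 1.82 − 2.03 × 2.18 = -2.59 V.
But -2.59 V < V_ov = 0.73 V, so the device is actually in triode.
In triode I_D = k_p[V_ov V_SD − ½ V_SD²] and I_D = (V_DD − V_SD)/R_D. Equating: 8.28 V_SD² − 13.09 V_SD + 1.82 = 0, giving V_SD = 0.154 V (the root below V_ov).
I_D = (1.82 − 0.154) / 2.18 = 0.764 mA.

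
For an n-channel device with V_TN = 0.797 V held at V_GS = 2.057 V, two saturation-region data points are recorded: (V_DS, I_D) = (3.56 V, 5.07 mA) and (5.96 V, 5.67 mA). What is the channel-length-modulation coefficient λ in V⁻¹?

With V_GS fixed, I_D ∝ (1 + λ V_DS) in saturation, so I_D2/I_D1 = (1 + λ V_DS2)/(1 + λ V_DS1).
5.67/5.07 = 1.118 = (1 + 5.96 λ)/(1 + 3.56 λ).
Solving: λ (I_D1 V_DS2 − I_D2 V_DS1) = I_D2 − I_D1, so λ = (5.67 − 5.07) / (5.07 × 5.96 − 5.67 × 3.56) = 0.6 / 10 = 0.0598 V⁻¹.

λ = 0.0598 V⁻¹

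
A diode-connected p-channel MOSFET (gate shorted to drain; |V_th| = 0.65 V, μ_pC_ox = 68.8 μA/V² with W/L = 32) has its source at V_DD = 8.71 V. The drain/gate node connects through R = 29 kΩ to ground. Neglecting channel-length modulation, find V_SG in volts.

V_SG = 1.14 V

With gate tied to drain, V_SG = V_SD ≥ V_SG − |V_th|, so the device is in saturation.
k_p = μ_pC_ox · (W/L) = 2.202 mA/V².
KCL at the drain: ½ k_p (V_SG − |V_th|)² = (V_DD − V_SG)/R.
Let x = V_SG − 0.65. Then 31.9 x² + x − 8.06 = 0, giving x = 0.487 V (positive root), so V_SG = 1.14 V.
I_D = (V_DD − V_SG)/R = (8.71 − 1.14) / 29 = 0.261 mA.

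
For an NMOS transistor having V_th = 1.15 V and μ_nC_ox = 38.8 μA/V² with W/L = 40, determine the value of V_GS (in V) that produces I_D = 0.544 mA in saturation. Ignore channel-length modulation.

k_n = μ_nC_ox · (W/L) = 1.552 mA/V².
In saturation I_D = ½ k_n (V_GS − V_th)², so V_GS − V_th = √(2 I_D / k_n) = √(2 × 0.544 / 1.552) = 0.837 V.
V_GS = 1.15 + 0.837 = 1.99 V.

V_GS = 1.99 V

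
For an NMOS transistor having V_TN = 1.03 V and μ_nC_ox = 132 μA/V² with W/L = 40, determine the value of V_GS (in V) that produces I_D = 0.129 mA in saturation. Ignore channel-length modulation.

V_GS = 1.25 V

k_n = μ_nC_ox · (W/L) = 5.28 mA/V².
In saturation I_D = ½ k_n (V_GS − V_TN)², so V_GS − V_TN = √(2 I_D / k_n) = √(2 × 0.129 / 5.28) = 0.221 V.
V_GS = 1.03 + 0.221 = 1.25 V.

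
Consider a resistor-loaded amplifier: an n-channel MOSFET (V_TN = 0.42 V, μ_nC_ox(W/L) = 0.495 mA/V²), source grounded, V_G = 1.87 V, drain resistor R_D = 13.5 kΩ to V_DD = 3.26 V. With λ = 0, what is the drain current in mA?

I_D = 0.216 mA

V_GS = V_G = 1.87 V, so V_ov = 1.87 − 0.42 = 1.45 V.
Assume saturation: I_D = ½ k_n V_ov² = 0.5 × 0.495 × 1.45² = 0.52 mA, giving V_DS = V_DD − I_D R_D = 3.26 − 0.52 × 13.5 = -3.76 V.
But -3.76 V < V_ov = 1.45 V, so the device is actually in triode.
In triode I_D = k_n[V_ov V_DS − ½ V_DS²] and I_D = (V_DD − V_DS)/R_D. Equating: 3.34 V_DS² − 10.69 V_DS + 3.26 = 0, giving V_DS = 0.341 V (the root below V_ov).
I_D = (3.26 − 0.341) / 13.5 = 0.216 mA.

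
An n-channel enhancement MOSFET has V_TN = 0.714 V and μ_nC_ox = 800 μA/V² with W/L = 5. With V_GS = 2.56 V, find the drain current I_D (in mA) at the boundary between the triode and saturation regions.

I_D = 6.82 mA

At the boundary V_DS = V_ov = V_GS − V_TN = 2.56 − 0.714 = 1.85 V.
k_n = μ_nC_ox · (W/L) = 4 mA/V².
I_D = ½ k_n V_ov² = 0.5 × 4 × 1.85² = 6.82 mA.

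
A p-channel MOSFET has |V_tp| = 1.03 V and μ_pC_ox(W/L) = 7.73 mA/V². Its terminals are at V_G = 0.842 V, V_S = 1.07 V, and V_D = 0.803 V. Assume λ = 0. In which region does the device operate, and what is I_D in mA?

Cutoff; I_D = 0 mA

V_SG = V_S − V_G = 1.07 − 0.842 = 0.228 V; V_SD = V_S − V_D = 1.07 − 0.803 = 0.267 V.
V_SG = 0.228 V < |V_tp| = 1.03 V, so the transistor is in cutoff.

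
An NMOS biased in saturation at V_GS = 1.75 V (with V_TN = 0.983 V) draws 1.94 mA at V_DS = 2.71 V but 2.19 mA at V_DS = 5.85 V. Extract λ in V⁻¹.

With V_GS fixed, I_D ∝ (1 + λ V_DS) in saturation, so I_D2/I_D1 = (1 + λ V_DS2)/(1 + λ V_DS1).
2.19/1.94 = 1.129 = (1 + 5.85 λ)/(1 + 2.71 λ).
Solving: λ (I_D1 V_DS2 − I_D2 V_DS1) = I_D2 − I_D1, so λ = (2.19 − 1.94) / (1.94 × 5.85 − 2.19 × 2.71) = 0.25 / 5.41 = 0.0462 V⁻¹.

λ = 0.0462 V⁻¹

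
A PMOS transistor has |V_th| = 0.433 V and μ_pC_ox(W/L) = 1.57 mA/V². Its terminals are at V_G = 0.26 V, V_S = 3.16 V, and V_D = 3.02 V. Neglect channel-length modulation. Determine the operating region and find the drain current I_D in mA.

V_SG = V_S − V_G = 3.16 − 0.26 = 2.9 V; V_SD = V_S − V_D = 3.16 − 3.02 = 0.14 V.
V_ov = V_SG − |V_th| = 2.9 − 0.433 = 2.47 V.
Since V_SD = 0.14 V < V_ov = 2.47 V, the device is in the triode region.
I_D = k_p [V_ov · V_SD − ½ V_SD²] = 1.57 × [2.47 × 0.14 − 0.5 × 0.14²] = 0.527 mA.

Triode; I_D = 0.527 mA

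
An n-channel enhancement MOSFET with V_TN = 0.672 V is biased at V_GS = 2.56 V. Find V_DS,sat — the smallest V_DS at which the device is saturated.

V_DS,sat = 1.89 V

The boundary between triode and saturation is V_DS = V_GS − V_TN = V_ov.
V_ov = 2.56 − 0.672 = 1.89 V.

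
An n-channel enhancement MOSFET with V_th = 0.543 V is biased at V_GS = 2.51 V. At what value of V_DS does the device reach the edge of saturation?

V_DS,sat = 1.97 V

The boundary between triode and saturation is V_DS = V_GS − V_th = V_ov.
V_ov = 2.51 − 0.543 = 1.97 V.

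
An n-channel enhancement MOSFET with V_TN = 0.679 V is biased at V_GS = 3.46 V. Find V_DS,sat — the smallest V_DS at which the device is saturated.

The boundary between triode and saturation is V_DS = V_GS − V_TN = V_ov.
V_ov = 3.46 − 0.679 = 2.78 V.

V_DS,sat = 2.78 V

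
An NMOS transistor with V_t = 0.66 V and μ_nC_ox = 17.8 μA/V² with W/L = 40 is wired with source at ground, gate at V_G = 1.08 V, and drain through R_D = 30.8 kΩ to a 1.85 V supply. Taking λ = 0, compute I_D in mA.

V_GS = V_G = 1.08 V, so V_ov = 1.08 − 0.66 = 0.42 V.
k_n = μ_nC_ox · (W/L) = 0.712 mA/V².
Assume saturation: I_D = ½ k_n V_ov² = 0.5 × 0.712 × 0.42² = 0.0628 mA, giving V_DS = V_DD − I_D R_D = 1.85 − 0.0628 × 30.8 = -0.0842 V.
But -0.0842 V < V_ov = 0.42 V, so the device is actually in triode.
In triode I_D = k_n[V_ov V_DS − ½ V_DS²] and I_D = (V_DD − V_DS)/R_D. Equating: 11 V_DS² − 10.21 V_DS + 1.85 = 0, giving V_DS = 0.246 V (the root below V_ov).
I_D = (1.85 − 0.246) / 30.8 = 0.0521 mA.

I_D = 0.0521 mA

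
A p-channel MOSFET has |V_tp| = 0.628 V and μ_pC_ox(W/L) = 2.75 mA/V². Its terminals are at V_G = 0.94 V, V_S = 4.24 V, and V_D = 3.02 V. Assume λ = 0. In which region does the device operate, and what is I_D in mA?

Triode; I_D = 6.92 mA

V_SG = V_S − V_G = 4.24 − 0.94 = 3.3 V; V_SD = V_S − V_D = 4.24 − 3.02 = 1.22 V.
V_ov = V_SG − |V_tp| = 3.3 − 0.628 = 2.67 V.
Since V_SD = 1.22 V < V_ov = 2.67 V, the device is in the triode region.
I_D = k_p [V_ov · V_SD − ½ V_SD²] = 2.75 × [2.67 × 1.22 − 0.5 × 1.22²] = 6.92 mA.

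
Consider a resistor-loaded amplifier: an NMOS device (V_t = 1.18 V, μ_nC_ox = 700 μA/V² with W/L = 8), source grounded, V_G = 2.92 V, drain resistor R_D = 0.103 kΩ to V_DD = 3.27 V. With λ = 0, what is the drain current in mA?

I_D = 8.48 mA

V_GS = V_G = 2.92 V, so V_ov = 2.92 − 1.18 = 1.74 V.
k_n = μ_nC_ox · (W/L) = 5.6 mA/V².
Assume saturation: I_D = ½ k_n V_ov² = 0.5 × 5.6 × 1.74² = 8.48 mA, giving V_DS = V_DD − I_D R_D = 3.27 − 8.48 × 0.103 = 2.4 V.
V_DS = 2.4 V ≥ V_ov = 1.74 V, confirming saturation.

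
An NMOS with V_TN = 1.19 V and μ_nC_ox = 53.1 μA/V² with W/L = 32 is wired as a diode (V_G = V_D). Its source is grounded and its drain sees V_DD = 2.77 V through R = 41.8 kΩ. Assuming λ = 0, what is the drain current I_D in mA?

With gate tied to drain, V_GS = V_DS ≥ V_GS − V_TN, so the device is in saturation.
k_n = μ_nC_ox · (W/L) = 1.699 mA/V².
KCL at the drain: ½ k_n (V_GS − V_TN)² = (V_DD − V_GS)/R.
Let x = V_GS − 1.19. Then 35.5 x² + x − 1.58 = 0, giving x = 0.197 V (positive root), so V_GS = 1.39 V.
I_D = (V_DD − V_GS)/R = (2.77 − 1.39) / 41.8 = 0.0331 mA.

I_D = 0.0331 mA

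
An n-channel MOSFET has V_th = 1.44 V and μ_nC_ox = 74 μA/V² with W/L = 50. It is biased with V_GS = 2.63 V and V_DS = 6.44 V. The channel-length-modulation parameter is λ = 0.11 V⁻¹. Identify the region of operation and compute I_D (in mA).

Saturation; I_D = 4.48 mA

k_n = μ_nC_ox · (W/L) = 3.7 mA/V².
V_ov = V_GS − V_th = 2.63 − 1.44 = 1.19 V.
Since V_DS = 6.44 V ≥ V_ov = 1.19 V, the device is in saturation.
I_D = ½ k_n V_ov² (1 + λ V_DS) = 0.5 × 3.7 × 1.19² × (1 + 0.11 × 6.44) = 4.48 mA.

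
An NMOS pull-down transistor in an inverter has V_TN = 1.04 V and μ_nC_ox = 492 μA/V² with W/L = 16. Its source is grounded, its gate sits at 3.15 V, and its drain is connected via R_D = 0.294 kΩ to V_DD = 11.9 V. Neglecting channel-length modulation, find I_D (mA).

V_GS = V_G = 3.15 V, so V_ov = 3.15 − 1.04 = 2.11 V.
k_n = μ_nC_ox · (W/L) = 7.872 mA/V².
Assume saturation: I_D = ½ k_n V_ov² = 0.5 × 7.872 × 2.11² = 17.5 mA, giving V_DS = V_DD − I_D R_D = 11.9 − 17.5 × 0.294 = 6.75 V.
V_DS = 6.75 V ≥ V_ov = 2.11 V, confirming saturation.

I_D = 17.5 mA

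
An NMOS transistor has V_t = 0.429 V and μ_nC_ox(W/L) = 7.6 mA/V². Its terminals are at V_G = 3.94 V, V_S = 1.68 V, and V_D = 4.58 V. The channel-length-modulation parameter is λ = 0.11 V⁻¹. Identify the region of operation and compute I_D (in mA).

V_GS = V_G − V_S = 3.94 − 1.68 = 2.26 V; V_DS = V_D − V_S = 4.58 − 1.68 = 2.9 V.
V_ov = V_GS − V_t = 2.26 − 0.429 = 1.83 V.
Since V_DS = 2.9 V ≥ V_ov = 1.83 V, the device is in saturation.
I_D = ½ k_n V_ov² (1 + λ V_DS) = 0.5 × 7.6 × 1.83² × (1 + 0.11 × 2.9) = 16.8 mA.

Saturation; I_D = 16.8 mA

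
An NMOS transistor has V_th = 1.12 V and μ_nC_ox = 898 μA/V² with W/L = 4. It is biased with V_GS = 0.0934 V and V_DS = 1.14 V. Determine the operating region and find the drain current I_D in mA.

V_GS = 0.0934 V < V_th = 1.12 V, so the transistor is in cutoff.

Cutoff; I_D = 0 mA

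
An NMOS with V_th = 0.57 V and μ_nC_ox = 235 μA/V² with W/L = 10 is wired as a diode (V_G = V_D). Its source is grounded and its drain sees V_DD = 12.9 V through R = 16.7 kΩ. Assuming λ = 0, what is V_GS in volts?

With gate tied to drain, V_GS = V_DS ≥ V_GS − V_th, so the device is in saturation.
k_n = μ_nC_ox · (W/L) = 2.35 mA/V².
KCL at the drain: ½ k_n (V_GS − V_th)² = (V_DD − V_GS)/R.
Let x = V_GS − 0.57. Then 19.6 x² + x − 12.33 = 0, giving x = 0.768 V (positive root), so V_GS = 1.34 V.
I_D = (V_DD − V_GS)/R = (12.9 − 1.34) / 16.7 = 0.692 mA.

V_GS = 1.34 V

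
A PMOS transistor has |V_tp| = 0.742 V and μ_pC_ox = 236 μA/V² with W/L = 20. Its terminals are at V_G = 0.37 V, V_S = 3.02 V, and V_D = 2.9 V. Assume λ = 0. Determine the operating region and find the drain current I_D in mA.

Triode; I_D = 1.05 mA

V_SG = V_S − V_G = 3.02 − 0.37 = 2.65 V; V_SD = V_S − V_D = 3.02 − 2.9 = 0.12 V.
k_p = μ_pC_ox · (W/L) = 4.72 mA/V².
V_ov = V_SG − |V_tp| = 2.65 − 0.742 = 1.91 V.
Since V_SD = 0.12 V < V_ov = 1.91 V, the device is in the triode region.
I_D = k_p [V_ov · V_SD − ½ V_SD²] = 4.72 × [1.91 × 0.12 − 0.5 × 0.12²] = 1.05 mA.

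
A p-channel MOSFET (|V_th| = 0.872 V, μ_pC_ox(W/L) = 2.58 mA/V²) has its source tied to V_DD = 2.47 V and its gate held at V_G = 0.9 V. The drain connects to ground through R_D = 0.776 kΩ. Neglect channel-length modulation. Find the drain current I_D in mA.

V_SG = V_DD − V_G = 2.47 − 0.9 = 1.57 V, so V_ov = 1.57 − 0.872 = 0.698 V.
Assume saturation: I_D = ½ k_p V_ov² = 0.5 × 2.58 × 0.698² = 0.628 mA, giving V_SD = V_DD − I_D R_D = 2.47 − 0.628 × 0.776 = 1.98 V.
V_SD = 1.98 V ≥ V_ov = 0.698 V, confirming saturation.

I_D = 0.628 mA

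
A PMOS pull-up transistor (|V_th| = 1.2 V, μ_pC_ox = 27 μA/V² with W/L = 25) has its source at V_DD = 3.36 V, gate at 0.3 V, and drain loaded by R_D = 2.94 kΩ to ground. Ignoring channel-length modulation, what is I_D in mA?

I_D = 0.844 mA

V_SG = V_DD − V_G = 3.36 − 0.3 = 3.06 V, so V_ov = 3.06 − 1.2 = 1.86 V.
k_p = μ_pC_ox · (W/L) = 0.675 mA/V².
Assume saturation: I_D = ½ k_p V_ov² = 0.5 × 0.675 × 1.86² = 1.17 mA, giving V_SD = V_DD − I_D R_D = 3.36 − 1.17 × 2.94 = -0.0728 V.
But -0.0728 V < V_ov = 1.86 V, so the device is actually in triode.
In triode I_D = k_p[V_ov V_SD − ½ V_SD²] and I_D = (V_DD − V_SD)/R_D. Equating: 0.992 V_SD² − 4.691 V_SD + 3.36 = 0, giving V_SD = 0.88 V (the root below V_ov).
I_D = (3.36 − 0.88) / 2.94 = 0.844 mA.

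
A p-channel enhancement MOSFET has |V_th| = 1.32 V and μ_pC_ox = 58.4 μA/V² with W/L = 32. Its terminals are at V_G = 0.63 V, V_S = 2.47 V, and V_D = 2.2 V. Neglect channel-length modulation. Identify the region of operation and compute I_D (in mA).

Triode; I_D = 0.194 mA

V_SG = V_S − V_G = 2.47 − 0.63 = 1.84 V; V_SD = V_S − V_D = 2.47 − 2.2 = 0.27 V.
k_p = μ_pC_ox · (W/L) = 1.869 mA/V².
V_ov = V_SG − |V_th| = 1.84 − 1.32 = 0.52 V.
Since V_SD = 0.27 V < V_ov = 0.52 V, the device is in the triode region.
I_D = k_p [V_ov · V_SD − ½ V_SD²] = 1.869 × [0.52 × 0.27 − 0.5 × 0.27²] = 0.194 mA.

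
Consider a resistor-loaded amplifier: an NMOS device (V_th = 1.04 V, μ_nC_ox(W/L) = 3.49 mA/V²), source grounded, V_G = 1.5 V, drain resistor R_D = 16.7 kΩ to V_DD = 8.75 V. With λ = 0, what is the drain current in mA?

V_GS = V_G = 1.5 V, so V_ov = 1.5 − 1.04 = 0.46 V.
Assume saturation: I_D = ½ k_n V_ov² = 0.5 × 3.49 × 0.46² = 0.369 mA, giving V_DS = V_DD − I_D R_D = 8.75 − 0.369 × 16.7 = 2.58 V.
V_DS = 2.58 V ≥ V_ov = 0.46 V, confirming saturation.

I_D = 0.369 mA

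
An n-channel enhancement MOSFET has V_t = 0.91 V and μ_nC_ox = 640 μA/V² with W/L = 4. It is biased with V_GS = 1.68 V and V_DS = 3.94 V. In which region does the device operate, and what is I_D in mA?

Saturation; I_D = 0.759 mA

k_n = μ_nC_ox · (W/L) = 2.56 mA/V².
V_ov = V_GS − V_t = 1.68 − 0.91 = 0.77 V.
Since V_DS = 3.94 V ≥ V_ov = 0.77 V, the device is in saturation.
I_D = ½ k_n V_ov² = 0.5 × 2.56 × 0.77² = 0.759 mA.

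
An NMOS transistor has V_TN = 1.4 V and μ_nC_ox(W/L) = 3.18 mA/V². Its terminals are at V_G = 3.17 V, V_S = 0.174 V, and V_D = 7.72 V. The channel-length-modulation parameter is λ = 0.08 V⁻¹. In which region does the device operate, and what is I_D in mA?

Saturation; I_D = 6.50 mA

V_GS = V_G − V_S = 3.17 − 0.174 = 3 V; V_DS = V_D − V_S = 7.72 − 0.174 = 7.55 V.
V_ov = V_GS − V_TN = 3 − 1.4 = 1.6 V.
Since V_DS = 7.55 V ≥ V_ov = 1.6 V, the device is in saturation.
I_D = ½ k_n V_ov² (1 + λ V_DS) = 0.5 × 3.18 × 1.6² × (1 + 0.08 × 7.55) = 6.5 mA.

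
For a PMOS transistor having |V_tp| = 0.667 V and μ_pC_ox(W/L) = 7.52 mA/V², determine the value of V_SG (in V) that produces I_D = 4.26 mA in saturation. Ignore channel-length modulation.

V_SG = 1.73 V

In saturation I_D = ½ k_p (V_SG − |V_tp|)², so V_SG − |V_tp| = √(2 I_D / k_p) = √(2 × 4.26 / 7.52) = 1.06 V.
V_SG = 0.667 + 1.06 = 1.73 V.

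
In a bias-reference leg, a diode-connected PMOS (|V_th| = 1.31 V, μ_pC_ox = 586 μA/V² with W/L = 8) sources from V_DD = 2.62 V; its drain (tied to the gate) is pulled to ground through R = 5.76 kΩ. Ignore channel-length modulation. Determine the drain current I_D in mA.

With gate tied to drain, V_SG = V_SD ≥ V_SG − |V_th|, so the device is in saturation.
k_p = μ_pC_ox · (W/L) = 4.688 mA/V².
KCL at the drain: ½ k_p (V_SG − |V_th|)² = (V_DD − V_SG)/R.
Let x = V_SG − 1.31. Then 13.5 x² + x − 1.31 = 0, giving x = 0.277 V (positive root), so V_SG = 1.59 V.
I_D = (V_DD − V_SG)/R = (2.62 − 1.59) / 5.76 = 0.179 mA.

I_D = 0.179 mA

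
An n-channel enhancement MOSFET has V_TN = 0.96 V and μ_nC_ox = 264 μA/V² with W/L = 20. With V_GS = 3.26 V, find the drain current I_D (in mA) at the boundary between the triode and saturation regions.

At the boundary V_DS = V_ov = V_GS − V_TN = 3.26 − 0.96 = 2.3 V.
k_n = μ_nC_ox · (W/L) = 5.28 mA/V².
I_D = ½ k_n V_ov² = 0.5 × 5.28 × 2.3² = 14 mA.

I_D = 14.0 mA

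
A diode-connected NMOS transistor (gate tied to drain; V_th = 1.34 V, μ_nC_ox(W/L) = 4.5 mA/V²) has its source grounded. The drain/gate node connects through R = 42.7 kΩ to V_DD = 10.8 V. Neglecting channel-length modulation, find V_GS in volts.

V_GS = 1.65 V

With gate tied to drain, V_GS = V_DS ≥ V_GS − V_th, so the device is in saturation.
KCL at the drain: ½ k_n (V_GS − V_th)² = (V_DD − V_GS)/R.
Let x = V_GS − 1.34. Then 96.1 x² + x − 9.46 = 0, giving x = 0.309 V (positive root), so V_GS = 1.65 V.
I_D = (V_DD − V_GS)/R = (10.8 − 1.65) / 42.7 = 0.214 mA.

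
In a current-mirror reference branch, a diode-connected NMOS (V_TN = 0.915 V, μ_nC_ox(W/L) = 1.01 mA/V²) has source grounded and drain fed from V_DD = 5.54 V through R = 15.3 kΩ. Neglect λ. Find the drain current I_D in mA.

I_D = 0.256 mA

With gate tied to drain, V_GS = V_DS ≥ V_GS − V_TN, so the device is in saturation.
KCL at the drain: ½ k_n (V_GS − V_TN)² = (V_DD − V_GS)/R.
Let x = V_GS − 0.915. Then 7.73 x² + x − 4.625 = 0, giving x = 0.712 V (positive root), so V_GS = 1.63 V.
I_D = (V_DD − V_GS)/R = (5.54 − 1.63) / 15.3 = 0.256 mA.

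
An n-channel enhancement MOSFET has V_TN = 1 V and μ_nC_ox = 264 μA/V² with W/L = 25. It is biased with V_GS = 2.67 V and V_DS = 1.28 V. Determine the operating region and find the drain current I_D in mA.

k_n = μ_nC_ox · (W/L) = 6.6 mA/V².
V_ov = V_GS − V_TN = 2.67 − 1 = 1.67 V.
Since V_DS = 1.28 V < V_ov = 1.67 V, the device is in the triode region.
I_D = k_n [V_ov · V_DS − ½ V_DS²] = 6.6 × [1.67 × 1.28 − 0.5 × 1.28²] = 8.7 mA.

Triode; I_D = 8.70 mA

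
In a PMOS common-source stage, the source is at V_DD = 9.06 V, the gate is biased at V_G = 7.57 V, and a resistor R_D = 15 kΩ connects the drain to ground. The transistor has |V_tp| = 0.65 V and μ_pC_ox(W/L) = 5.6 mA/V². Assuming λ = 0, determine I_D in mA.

V_SG = V_DD − V_G = 9.06 − 7.57 = 1.49 V, so V_ov = 1.49 − 0.65 = 0.84 V.
Assume saturation: I_D = ½ k_p V_ov² = 0.5 × 5.6 × 0.84² = 1.98 mA, giving V_SD = V_DD − I_D R_D = 9.06 − 1.98 × 15 = -20.6 V.
But -20.6 V < V_ov = 0.84 V, so the device is actually in triode.
In triode I_D = k_p[V_ov V_SD − ½ V_SD²] and I_D = (V_DD − V_SD)/R_D. Equating: 42 V_SD² − 71.56 V_SD + 9.06 = 0, giving V_SD = 0.138 V (the root below V_ov).
I_D = (9.06 − 0.138) / 15 = 0.595 mA.

I_D = 0.595 mA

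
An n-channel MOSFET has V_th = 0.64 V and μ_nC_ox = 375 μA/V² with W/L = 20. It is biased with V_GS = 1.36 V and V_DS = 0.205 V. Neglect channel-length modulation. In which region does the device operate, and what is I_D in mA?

k_n = μ_nC_ox · (W/L) = 7.5 mA/V².
V_ov = V_GS − V_th = 1.36 − 0.64 = 0.72 V.
Since V_DS = 0.205 V < V_ov = 0.72 V, the device is in the triode region.
I_D = k_n [V_ov · V_DS − ½ V_DS²] = 7.5 × [0.72 × 0.205 − 0.5 × 0.205²] = 0.949 mA.

Triode; I_D = 0.949 mA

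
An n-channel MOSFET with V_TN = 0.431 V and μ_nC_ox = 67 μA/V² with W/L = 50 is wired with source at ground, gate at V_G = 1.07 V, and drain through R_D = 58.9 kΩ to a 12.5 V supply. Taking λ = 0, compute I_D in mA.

I_D = 0.210 mA

V_GS = V_G = 1.07 V, so V_ov = 1.07 − 0.431 = 0.639 V.
k_n = μ_nC_ox · (W/L) = 3.35 mA/V².
Assume saturation: I_D = ½ k_n V_ov² = 0.5 × 3.35 × 0.639² = 0.684 mA, giving V_DS = V_DD − I_D R_D = 12.5 − 0.684 × 58.9 = -27.8 V.
But -27.8 V < V_ov = 0.639 V, so the device is actually in triode.
In triode I_D = k_n[V_ov V_DS − ½ V_DS²] and I_D = (V_DD − V_DS)/R_D. Equating: 98.7 V_DS² − 127.1 V_DS + 12.5 = 0, giving V_DS = 0.107 V (the root below V_ov).
I_D = (12.5 − 0.107) / 58.9 = 0.21 mA.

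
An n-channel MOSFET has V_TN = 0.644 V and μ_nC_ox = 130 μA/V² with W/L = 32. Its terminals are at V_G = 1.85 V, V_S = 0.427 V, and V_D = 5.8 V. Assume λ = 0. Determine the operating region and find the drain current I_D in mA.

Saturation; I_D = 1.26 mA

V_GS = V_G − V_S = 1.85 − 0.427 = 1.42 V; V_DS = V_D − V_S = 5.8 − 0.427 = 5.37 V.
k_n = μ_nC_ox · (W/L) = 4.16 mA/V².
V_ov = V_GS − V_TN = 1.42 − 0.644 = 0.779 V.
Since V_DS = 5.37 V ≥ V_ov = 0.779 V, the device is in saturation.
I_D = ½ k_n V_ov² = 0.5 × 4.16 × 0.779² = 1.26 mA.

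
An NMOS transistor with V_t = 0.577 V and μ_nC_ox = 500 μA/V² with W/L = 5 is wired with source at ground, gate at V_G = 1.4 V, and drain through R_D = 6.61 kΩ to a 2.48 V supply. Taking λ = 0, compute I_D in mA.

I_D = 0.346 mA

V_GS = V_G = 1.4 V, so V_ov = 1.4 − 0.577 = 0.823 V.
k_n = μ_nC_ox · (W/L) = 2.5 mA/V².
Assume saturation: I_D = ½ k_n V_ov² = 0.5 × 2.5 × 0.823² = 0.847 mA, giving V_DS = V_DD − I_D R_D = 2.48 − 0.847 × 6.61 = -3.12 V.
But -3.12 V < V_ov = 0.823 V, so the device is actually in triode.
In triode I_D = k_n[V_ov V_DS − ½ V_DS²] and I_D = (V_DD − V_DS)/R_D. Equating: 8.26 V_DS² − 14.6 V_DS + 2.48 = 0, giving V_DS = 0.19 V (the root below V_ov).
I_D = (2.48 − 0.19) / 6.61 = 0.346 mA.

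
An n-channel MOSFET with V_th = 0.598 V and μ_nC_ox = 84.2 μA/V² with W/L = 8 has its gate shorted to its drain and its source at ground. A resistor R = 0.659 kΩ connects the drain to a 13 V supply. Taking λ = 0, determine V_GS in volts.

V_GS = 6.15 V

With gate tied to drain, V_GS = V_DS ≥ V_GS − V_th, so the device is in saturation.
k_n = μ_nC_ox · (W/L) = 0.6736 mA/V².
KCL at the drain: ½ k_n (V_GS − V_th)² = (V_DD − V_GS)/R.
Let x = V_GS − 0.598. Then 0.222 x² + x − 12.4 = 0, giving x = 5.55 V (positive root), so V_GS = 6.15 V.
I_D = (V_DD − V_GS)/R = (13 − 6.15) / 0.659 = 10.4 mA.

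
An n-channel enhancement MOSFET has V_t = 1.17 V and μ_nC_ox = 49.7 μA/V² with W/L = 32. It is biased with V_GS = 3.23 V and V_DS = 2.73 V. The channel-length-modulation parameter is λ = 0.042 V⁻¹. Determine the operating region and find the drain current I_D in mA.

k_n = μ_nC_ox · (W/L) = 1.59 mA/V².
V_ov = V_GS − V_t = 3.23 − 1.17 = 2.06 V.
Since V_DS = 2.73 V ≥ V_ov = 2.06 V, the device is in saturation.
I_D = ½ k_n V_ov² (1 + λ V_DS) = 0.5 × 1.59 × 2.06² × (1 + 0.042 × 2.73) = 3.76 mA.

Saturation; I_D = 3.76 mA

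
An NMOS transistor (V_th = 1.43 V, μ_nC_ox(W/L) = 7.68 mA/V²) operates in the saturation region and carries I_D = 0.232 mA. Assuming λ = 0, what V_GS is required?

V_GS = 1.68 V

In saturation I_D = ½ k_n (V_GS − V_th)², so V_GS − V_th = √(2 I_D / k_n) = √(2 × 0.232 / 7.68) = 0.246 V.
V_GS = 1.43 + 0.246 = 1.68 V.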